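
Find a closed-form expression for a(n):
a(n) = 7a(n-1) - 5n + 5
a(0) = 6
First-order linear with linear forcing.
Homogeneous solution: a_h(n) = A·(7)^n.
Try particular a_p(n) = pn + q. Substituting:
  pn + q = 7(p(n-1) + q) - 5n + 5.
Matching the n-coefficient: p = 7p - 5 ⇒ p = \frac{5}{6}.
Matching constants: q = -7p + 7q + 5 ⇒ q = \frac{5}{36}.
General: a(n) = A·(7)^n + \frac{5 n}{6} + \frac{5}{36}.
Apply a(0) = 6: A + \frac{5}{36} = 6 ⇒ A = \frac{211}{36}.
So a(n) = \frac{211 \cdot 7^{n}}{36} + \frac{5 n}{6} + \frac{5}{36}.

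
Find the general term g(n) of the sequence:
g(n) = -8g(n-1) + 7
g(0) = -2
First-order linear non-homogeneous.
Homogeneous solution: g_h(n) = A·(-8)^n.
Try constant particular solution g_p = K: K = -8K + 7 ⇒ K = \frac{7}{9}.
General: g(n) = A·(-8)^n + \frac{7}{9}.
Apply g(0) = -2: A + \frac{7}{9} = -2 ⇒ A = - \frac{25}{9}.
So g(n) = \frac{7}{9} - \frac{25 \left(-8\right)^{n}}{9}.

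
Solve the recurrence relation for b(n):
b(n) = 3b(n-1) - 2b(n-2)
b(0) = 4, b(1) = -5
Characteristic equation: x² - 3x + 2 = 0, which factors as (x - (1))(x - (2)) = 0.
Roots r₁ = 1, r₂ = 2 (distinct).
General solution: b(n) = A·(1)^n + B·(2)^n.
From b(0) = 4: A + B = 4.
From b(1) = -5: A + 2B = -5.
Solving: A = 13, B = -9.
So b(n) = 13 - 9 \cdot 2^{n}.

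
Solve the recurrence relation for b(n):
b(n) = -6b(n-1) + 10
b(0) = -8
First-order linear non-homogeneous.
Homogeneous solution: b_h(n) = A·(-6)^n.
Try constant particular solution b_p = K: K = -6K + 10 ⇒ K = \frac{10}{7}.
General: b(n) = A·(-6)^n + \frac{10}{7}.
Apply b(0) = -8: A + \frac{10}{7} = -8 ⇒ A = - \frac{66}{7}.
So b(n) = \frac{10}{7} - \frac{66 \left(-6\right)^{n}}{7}.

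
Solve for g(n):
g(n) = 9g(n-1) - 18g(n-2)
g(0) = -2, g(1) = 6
Characteristic equation: x² - 9x + 18 = 0, which factors as (x - (3))(x - (6)) = 0.
Roots r₁ = 3, r₂ = 6 (distinct).
General solution: g(n) = A·(3)^n + B·(6)^n.
From g(0) = -2: A + B = -2.
From g(1) = 6: 3A + 6B = 6.
Solving: A = -6, B = 4.
So g(n) = - 6 \cdot 3^{n} + 4 \cdot 6^{n}.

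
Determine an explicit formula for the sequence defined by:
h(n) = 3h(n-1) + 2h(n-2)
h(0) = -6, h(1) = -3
Characteristic equation: x² - 3x - 2 = 0.
Discriminant Δ = (3)² + 4·(2) = 17.
Roots r₁,₂ = (3 ± √17)/2, so r₁ = \frac{3}{2} + \frac{\sqrt{17}}{2}, r₂ = \frac{3}{2} - \frac{\sqrt{17}}{2}.
General solution: h(n) = A·r₁^n + B·r₂^n.
From the initial conditions, A + B = -6 and r₁A + r₂B = -3.
Since r₁ - r₂ = √17: A = (-3 - (-6)r₂)/√17 = -3 + \frac{6 \sqrt{17}}{17}, and B = -6 - A = -3 - \frac{6 \sqrt{17}}{17}.
So h(n) = \left(-3 + \frac{6 \sqrt{17}}{17}\right)\left(\frac{3}{2} + \frac{\sqrt{17}}{2}\right)^n + \left(-3 - \frac{6 \sqrt{17}}{17}\right)\left(\frac{3}{2} - \frac{\sqrt{17}}{2}\right)^n.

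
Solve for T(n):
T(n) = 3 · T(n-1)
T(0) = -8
Pure geometric recurrence with ratio 3.
By induction T(n) = T(0) · (3)^n = - 8 \cdot 3^{n}.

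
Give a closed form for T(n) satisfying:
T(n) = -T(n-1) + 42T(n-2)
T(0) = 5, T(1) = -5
Characteristic equation: x² + x - 42 = 0, which factors as (x - (6))(x - (-7)) = 0.
Roots r₁ = 6, r₂ = -7 (distinct).
General solution: T(n) = A·(6)^n + B·(-7)^n.
From T(0) = 5: A + B = 5.
From T(1) = -5: 6A - 7B = -5.
Solving: A = \frac{30}{13}, B = \frac{35}{13}.
So T(n) = \frac{35 \left(-7\right)^{n}}{13} + \frac{30 \cdot 6^{n}}{13}.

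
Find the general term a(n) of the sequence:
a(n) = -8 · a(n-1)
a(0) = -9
Pure geometric recurrence with ratio -8.
By induction a(n) = a(0) · (-8)^n = - 9 \left(-8\right)^{n}.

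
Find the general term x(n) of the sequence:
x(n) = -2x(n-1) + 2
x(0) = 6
First-order linear non-homogeneous.
Homogeneous solution: x_h(n) = A·(-2)^n.
Try constant particular solution x_p = K: K = -2K + 2 ⇒ K = \frac{2}{3}.
General: x(n) = A·(-2)^n + \frac{2}{3}.
Apply x(0) = 6: A + \frac{2}{3} = 6 ⇒ A = \frac{16}{3}.
So x(n) = \frac{16 \left(-2\right)^{n}}{3} + \frac{2}{3}.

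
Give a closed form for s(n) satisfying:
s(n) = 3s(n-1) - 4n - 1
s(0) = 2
First-order linear with linear forcing.
Homogeneous solution: s_h(n) = A·(3)^n.
Try particular s_p(n) = pn + q. Substituting:
  pn + q = 3(p(n-1) + q) - 4n - 1.
Matching the n-coefficient: p = 3p - 4 ⇒ p = 2.
Matching constants: q = -3p + 3q - 1 ⇒ q = \frac{7}{2}.
General: s(n) = A·(3)^n + 2 n + \frac{7}{2}.
Apply s(0) = 2: A + \frac{7}{2} = 2 ⇒ A = - \frac{3}{2}.
So s(n) = - \frac{3 \cdot 3^{n}}{2} + 2 n + \frac{7}{2}.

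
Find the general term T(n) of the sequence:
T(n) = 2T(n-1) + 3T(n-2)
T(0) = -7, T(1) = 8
Characteristic equation: x² - 2x - 3 = 0, which factors as (x - (3))(x - (-1)) = 0.
Roots r₁ = 3, r₂ = -1 (distinct).
General solution: T(n) = A·(3)^n + B·(-1)^n.
From T(0) = -7: A + B = -7.
From T(1) = 8: 3A - B = 8.
Solving: A = \frac{1}{4}, B = - \frac{29}{4}.
So T(n) = - \frac{29 \left(-1\right)^{n}}{4} + \frac{3^{n}}{4}.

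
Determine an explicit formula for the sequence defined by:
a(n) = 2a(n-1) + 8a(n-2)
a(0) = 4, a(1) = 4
Characteristic equation: x² - 2x - 8 = 0, which factors as (x - (-2))(x - (4)) = 0.
Roots r₁ = -2, r₂ = 4 (distinct).
General solution: a(n) = A·(-2)^n + B·(4)^n.
From a(0) = 4: A + B = 4.
From a(1) = 4: -2A + 4B = 4.
Solving: A = 2, B = 2.
So a(n) = 2 \left(-2\right)^{n} + 2 \cdot 4^{n}.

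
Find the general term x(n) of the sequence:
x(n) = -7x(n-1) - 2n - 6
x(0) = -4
First-order linear with linear forcing.
Homogeneous solution: x_h(n) = A·(-7)^n.
Try particular x_p(n) = pn + q. Substituting:
  pn + q = -7(p(n-1) + q) - 2n - 6.
Matching the n-coefficient: p = -7p - 2 ⇒ p = - \frac{1}{4}.
Matching constants: q = 7p - 7q - 6 ⇒ q = - \frac{31}{32}.
General: x(n) = A·(-7)^n - \frac{n}{4} - \frac{31}{32}.
Apply x(0) = -4: A - \frac{31}{32} = -4 ⇒ A = - \frac{97}{32}.
So x(n) = - \frac{97 \left(-7\right)^{n}}{32} - \frac{n}{4} - \frac{31}{32}.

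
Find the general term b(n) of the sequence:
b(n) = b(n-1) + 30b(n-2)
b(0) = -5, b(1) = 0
Characteristic equation: x² - x - 30 = 0, which factors as (x - (-5))(x - (6)) = 0.
Roots r₁ = -5, r₂ = 6 (distinct).
General solution: b(n) = A·(-5)^n + B·(6)^n.
From b(0) = -5: A + B = -5.
From b(1) = 0: -5A + 6B = 0.
Solving: A = - \frac{30}{11}, B = - \frac{25}{11}.
So b(n) = - \frac{30 \left(-5\right)^{n}}{11} - \frac{25 \cdot 6^{n}}{11}.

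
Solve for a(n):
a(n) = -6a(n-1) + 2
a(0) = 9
First-order linear non-homogeneous.
Homogeneous solution: a_h(n) = A·(-6)^n.
Try constant particular solution a_p = K: K = -6K + 2 ⇒ K = \frac{2}{7}.
General: a(n) = A·(-6)^n + \frac{2}{7}.
Apply a(0) = 9: A + \frac{2}{7} = 9 ⇒ A = \frac{61}{7}.
So a(n) = \frac{61 \left(-6\right)^{n}}{7} + \frac{2}{7}.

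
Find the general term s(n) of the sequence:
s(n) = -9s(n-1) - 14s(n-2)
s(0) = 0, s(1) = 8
Characteristic equation: x² + 9x + 14 = 0, which factors as (x - (-7))(x - (-2)) = 0.
Roots r₁ = -7, r₂ = -2 (distinct).
General solution: s(n) = A·(-7)^n + B·(-2)^n.
From s(0) = 0: A + B = 0.
From s(1) = 8: -7A - 2B = 8.
Solving: A = - \frac{8}{5}, B = \frac{8}{5}.
So s(n) = \frac{8 \left(-2\right)^{n}}{5} - \frac{8 \left(-7\right)^{n}}{5}.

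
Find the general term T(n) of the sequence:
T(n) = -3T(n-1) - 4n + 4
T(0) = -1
First-order linear with linear forcing.
Homogeneous solution: T_h(n) = A·(-3)^n.
Try particular T_p(n) = pn + q. Substituting:
  pn + q = -3(p(n-1) + q) - 4n + 4.
Matching the n-coefficient: p = -3p - 4 ⇒ p = -1.
Matching constants: q = 3p - 3q + 4 ⇒ q = \frac{1}{4}.
General: T(n) = A·(-3)^n - n + \frac{1}{4}.
Apply T(0) = -1: A + \frac{1}{4} = -1 ⇒ A = - \frac{5}{4}.
So T(n) = - \frac{5 \left(-3\right)^{n}}{4} - n + \frac{1}{4}.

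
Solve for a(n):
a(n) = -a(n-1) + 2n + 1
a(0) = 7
First-order linear with linear forcing.
Homogeneous solution: a_h(n) = A·(-1)^n.
Try particular a_p(n) = pn + q. Substituting:
  pn + q = -(p(n-1) + q) + 2n + 1.
Matching the n-coefficient: p = -p + 2 ⇒ p = 1.
Matching constants: q = p - q + 1 ⇒ q = 1.
General: a(n) = A·(-1)^n + n + 1.
Apply a(0) = 7: A + 1 = 7 ⇒ A = 6.
So a(n) = 6 \left(-1\right)^{n} + n + 1.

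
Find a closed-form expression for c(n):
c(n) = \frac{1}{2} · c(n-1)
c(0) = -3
Pure geometric recurrence with ratio \frac{1}{2}.
By induction c(n) = c(0) · (\frac{1}{2})^n = - 3 \cdot 2^{- n}.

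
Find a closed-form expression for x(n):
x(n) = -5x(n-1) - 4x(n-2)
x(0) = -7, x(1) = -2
Characteristic equation: x² + 5x + 4 = 0, which factors as (x - (-4))(x - (-1)) = 0.
Roots r₁ = -4, r₂ = -1 (distinct).
General solution: x(n) = A·(-4)^n + B·(-1)^n.
From x(0) = -7: A + B = -7.
From x(1) = -2: -4A - B = -2.
Solving: A = 3, B = -10.
So x(n) = - 10 \left(-1\right)^{n} + 3 \left(-4\right)^{n}.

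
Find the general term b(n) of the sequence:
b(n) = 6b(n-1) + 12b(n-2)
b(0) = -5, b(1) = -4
Characteristic equation: x² - 6x - 12 = 0.
Discriminant Δ = (6)² + 4·(12) = 84.
Roots r₁,₂ = (6 ± √84)/2, so r₁ = 3 + \sqrt{21}, r₂ = 3 - \sqrt{21}.
General solution: b(n) = A·r₁^n + B·r₂^n.
From the initial conditions, A + B = -5 and r₁A + r₂B = -4.
Since r₁ - r₂ = √84: A = (-4 - (-5)r₂)/√84 = - \frac{5}{2} + \frac{11 \sqrt{21}}{42}, and B = -5 - A = - \frac{5}{2} - \frac{11 \sqrt{21}}{42}.
So b(n) = \left(- \frac{5}{2} + \frac{11 \sqrt{21}}{42}\right)\left(3 + \sqrt{21}\right)^n + \left(- \frac{5}{2} - \frac{11 \sqrt{21}}{42}\right)\left(3 - \sqrt{21}\right)^n.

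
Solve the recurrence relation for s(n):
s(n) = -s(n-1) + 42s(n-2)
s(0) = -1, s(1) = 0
Characteristic equation: x² + x - 42 = 0, which factors as (x - (6))(x - (-7)) = 0.
Roots r₁ = 6, r₂ = -7 (distinct).
General solution: s(n) = A·(6)^n + B·(-7)^n.
From s(0) = -1: A + B = -1.
From s(1) = 0: 6A - 7B = 0.
Solving: A = - \frac{7}{13}, B = - \frac{6}{13}.
So s(n) = - \frac{6 \left(-7\right)^{n}}{13} - \frac{7 \cdot 6^{n}}{13}.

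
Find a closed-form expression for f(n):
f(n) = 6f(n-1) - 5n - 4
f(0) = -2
First-order linear with linear forcing.
Homogeneous solution: f_h(n) = A·(6)^n.
Try particular f_p(n) = pn + q. Substituting:
  pn + q = 6(p(n-1) + q) - 5n - 4.
Matching the n-coefficient: p = 6p - 5 ⇒ p = 1.
Matching constants: q = -6p + 6q - 4 ⇒ q = 2.
General: f(n) = A·(6)^n + n + 2.
Apply f(0) = -2: A + 2 = -2 ⇒ A = -4.
So f(n) = - 4 \cdot 6^{n} + n + 2.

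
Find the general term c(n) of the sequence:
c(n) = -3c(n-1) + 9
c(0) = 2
First-order linear non-homogeneous.
Homogeneous solution: c_h(n) = A·(-3)^n.
Try constant particular solution c_p = K: K = -3K + 9 ⇒ K = \frac{9}{4}.
General: c(n) = A·(-3)^n + \frac{9}{4}.
Apply c(0) = 2: A + \frac{9}{4} = 2 ⇒ A = - \frac{1}{4}.
So c(n) = \frac{9}{4} - \frac{\left(-3\right)^{n}}{4}.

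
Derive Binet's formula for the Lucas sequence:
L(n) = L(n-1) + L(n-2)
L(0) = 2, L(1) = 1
This is the Lucas sequence.
Characteristic equation: x² - x - 1 = 0; roots r₁ = \frac{1}{2} + \frac{\sqrt{5}}{2}, r₂ = \frac{1}{2} - \frac{\sqrt{5}}{2}.
General: L(n) = A·r₁^n + B·r₂^n. Solving with L(0)=2, L(1)=1 gives A = 1, B = 1.
So L(n) = 2^{- n} \left(\left(1 - \sqrt{5}\right)^{n} + \left(1 + \sqrt{5}\right)^{n}\right).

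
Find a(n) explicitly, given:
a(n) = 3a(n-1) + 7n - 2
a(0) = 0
First-order linear with linear forcing.
Homogeneous solution: a_h(n) = A·(3)^n.
Try particular a_p(n) = pn + q. Substituting:
  pn + q = 3(p(n-1) + q) + 7n - 2.
Matching the n-coefficient: p = 3p + 7 ⇒ p = - \frac{7}{2}.
Matching constants: q = -3p + 3q - 2 ⇒ q = - \frac{17}{4}.
General: a(n) = A·(3)^n - \frac{7 n}{2} - \frac{17}{4}.
Apply a(0) = 0: A - \frac{17}{4} = 0 ⇒ A = \frac{17}{4}.
So a(n) = \frac{17 \cdot 3^{n}}{4} - \frac{7 n}{2} - \frac{17}{4}.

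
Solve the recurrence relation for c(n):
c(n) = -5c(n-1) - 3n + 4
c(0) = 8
First-order linear with linear forcing.
Homogeneous solution: c_h(n) = A·(-5)^n.
Try particular c_p(n) = pn + q. Substituting:
  pn + q = -5(p(n-1) + q) - 3n + 4.
Matching the n-coefficient: p = -5p - 3 ⇒ p = - \frac{1}{2}.
Matching constants: q = 5p - 5q + 4 ⇒ q = \frac{1}{4}.
General: c(n) = A·(-5)^n - \frac{n}{2} + \frac{1}{4}.
Apply c(0) = 8: A + \frac{1}{4} = 8 ⇒ A = \frac{31}{4}.
So c(n) = \frac{31 \left(-5\right)^{n}}{4} - \frac{n}{2} + \frac{1}{4}.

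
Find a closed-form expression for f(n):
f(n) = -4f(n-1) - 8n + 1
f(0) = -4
First-order linear with linear forcing.
Homogeneous solution: f_h(n) = A·(-4)^n.
Try particular f_p(n) = pn + q. Substituting:
  pn + q = -4(p(n-1) + q) - 8n + 1.
Matching the n-coefficient: p = -4p - 8 ⇒ p = - \frac{8}{5}.
Matching constants: q = 4p - 4q + 1 ⇒ q = - \frac{27}{25}.
General: f(n) = A·(-4)^n - \frac{8 n}{5} - \frac{27}{25}.
Apply f(0) = -4: A - \frac{27}{25} = -4 ⇒ A = - \frac{73}{25}.
So f(n) = - \frac{73 \left(-4\right)^{n}}{25} - \frac{8 n}{5} - \frac{27}{25}.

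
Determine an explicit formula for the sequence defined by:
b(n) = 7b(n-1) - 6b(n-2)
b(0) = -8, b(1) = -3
Characteristic equation: x² - 7x + 6 = 0, which factors as (x - (6))(x - (1)) = 0.
Roots r₁ = 6, r₂ = 1 (distinct).
General solution: b(n) = A·(6)^n + B·(1)^n.
From b(0) = -8: A + B = -8.
From b(1) = -3: 6A + B = -3.
Solving: A = 1, B = -9.
So b(n) = 6^{n} - 9.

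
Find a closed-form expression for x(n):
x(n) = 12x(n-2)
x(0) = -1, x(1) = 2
Characteristic equation: x² - 12 = 0.
Discriminant Δ = (0)² + 4·(12) = 48.
Roots r₁,₂ = (0 ± √48)/2, so r₁ = 2 \sqrt{3}, r₂ = - 2 \sqrt{3}.
General solution: x(n) = A·r₁^n + B·r₂^n.
From the initial conditions, A + B = -1 and r₁A + r₂B = 2.
Since r₁ - r₂ = √48: A = (2 - (-1)r₂)/√48 = - \frac{1}{2} + \frac{\sqrt{3}}{6}, and B = -1 - A = - \frac{1}{2} - \frac{\sqrt{3}}{6}.
So x(n) = \left(- \frac{1}{2} + \frac{\sqrt{3}}{6}\right)\left(2 \sqrt{3}\right)^n + \left(- \frac{1}{2} - \frac{\sqrt{3}}{6}\right)\left(- 2 \sqrt{3}\right)^n.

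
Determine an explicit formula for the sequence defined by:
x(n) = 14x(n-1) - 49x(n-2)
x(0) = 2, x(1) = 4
Characteristic equation: x² - 14x + 49 = 0, which is (x - (7))².
Repeated root r = 7.
General solution: x(n) = (A + Bn)·(7)^n.
From x(0) = 2: A = 2.
From x(1) = 4: (A + B)·(7) = 4 ⇒ B = - \frac{10}{7}.
So x(n) = \left(2 - \frac{10 n}{7}\right) \cdot (7)^n.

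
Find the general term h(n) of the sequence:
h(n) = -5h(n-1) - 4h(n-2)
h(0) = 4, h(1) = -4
Characteristic equation: x² + 5x + 4 = 0, which factors as (x - (-4))(x - (-1)) = 0.
Roots r₁ = -4, r₂ = -1 (distinct).
General solution: h(n) = A·(-4)^n + B·(-1)^n.
From h(0) = 4: A + B = 4.
From h(1) = -4: -4A - B = -4.
Solving: A = 0, B = 4.
So h(n) = 4 \left(-1\right)^{n}.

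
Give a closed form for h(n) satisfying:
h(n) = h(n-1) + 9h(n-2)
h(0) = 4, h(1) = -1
Characteristic equation: x² - x - 9 = 0.
Discriminant Δ = (1)² + 4·(9) = 37.
Roots r₁,₂ = (1 ± √37)/2, so r₁ = \frac{1}{2} + \frac{\sqrt{37}}{2}, r₂ = \frac{1}{2} - \frac{\sqrt{37}}{2}.
General solution: h(n) = A·r₁^n + B·r₂^n.
From the initial conditions, A + B = 4 and r₁A + r₂B = -1.
Since r₁ - r₂ = √37: A = (-1 - (4)r₂)/√37 = 2 - \frac{3 \sqrt{37}}{37}, and B = 4 - A = \frac{3 \sqrt{37}}{37} + 2.
So h(n) = \left(2 - \frac{3 \sqrt{37}}{37}\right)\left(\frac{1}{2} + \frac{\sqrt{37}}{2}\right)^n + \left(\frac{3 \sqrt{37}}{37} + 2\right)\left(\frac{1}{2} - \frac{\sqrt{37}}{2}\right)^n.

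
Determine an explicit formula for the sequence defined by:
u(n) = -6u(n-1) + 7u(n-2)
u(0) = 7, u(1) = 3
Characteristic equation: x² + 6x - 7 = 0, which factors as (x - (-7))(x - (1)) = 0.
Roots r₁ = -7, r₂ = 1 (distinct).
General solution: u(n) = A·(-7)^n + B·(1)^n.
From u(0) = 7: A + B = 7.
From u(1) = 3: -7A + B = 3.
Solving: A = \frac{1}{2}, B = \frac{13}{2}.
So u(n) = \frac{\left(-7\right)^{n}}{2} + \frac{13}{2}.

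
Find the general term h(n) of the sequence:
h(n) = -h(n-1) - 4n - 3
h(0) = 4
First-order linear with linear forcing.
Homogeneous solution: h_h(n) = A·(-1)^n.
Try particular h_p(n) = pn + q. Substituting:
  pn + q = -(p(n-1) + q) - 4n - 3.
Matching the n-coefficient: p = -p - 4 ⇒ p = -2.
Matching constants: q = p - q - 3 ⇒ q = - \frac{5}{2}.
General: h(n) = A·(-1)^n - 2 n - \frac{5}{2}.
Apply h(0) = 4: A - \frac{5}{2} = 4 ⇒ A = \frac{13}{2}.
So h(n) = \frac{13 \left(-1\right)^{n}}{2} - 2 n - \frac{5}{2}.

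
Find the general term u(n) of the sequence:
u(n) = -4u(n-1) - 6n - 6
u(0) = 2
First-order linear with linear forcing.
Homogeneous solution: u_h(n) = A·(-4)^n.
Try particular u_p(n) = pn + q. Substituting:
  pn + q = -4(p(n-1) + q) - 6n - 6.
Matching the n-coefficient: p = -4p - 6 ⇒ p = - \frac{6}{5}.
Matching constants: q = 4p - 4q - 6 ⇒ q = - \frac{54}{25}.
General: u(n) = A·(-4)^n - \frac{6 n}{5} - \frac{54}{25}.
Apply u(0) = 2: A - \frac{54}{25} = 2 ⇒ A = \frac{104}{25}.
So u(n) = \frac{104 \left(-4\right)^{n}}{25} - \frac{6 n}{5} - \frac{54}{25}.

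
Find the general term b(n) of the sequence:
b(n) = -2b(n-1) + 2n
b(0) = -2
First-order linear with linear forcing.
Homogeneous solution: b_h(n) = A·(-2)^n.
Try particular b_p(n) = pn + q. Substituting:
  pn + q = -2(p(n-1) + q) + 2n.
Matching the n-coefficient: p = -2p + 2 ⇒ p = \frac{2}{3}.
Matching constants: q = 2p - 2q ⇒ q = \frac{4}{9}.
General: b(n) = A·(-2)^n + \frac{2 n}{3} + \frac{4}{9}.
Apply b(0) = -2: A + \frac{4}{9} = -2 ⇒ A = - \frac{22}{9}.
So b(n) = - \frac{22 \left(-2\right)^{n}}{9} + \frac{2 n}{3} + \frac{4}{9}.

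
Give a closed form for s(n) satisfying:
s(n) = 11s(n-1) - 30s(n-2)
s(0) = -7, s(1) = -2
Characteristic equation: x² - 11x + 30 = 0, which factors as (x - (5))(x - (6)) = 0.
Roots r₁ = 5, r₂ = 6 (distinct).
General solution: s(n) = A·(5)^n + B·(6)^n.
From s(0) = -7: A + B = -7.
From s(1) = -2: 5A + 6B = -2.
Solving: A = -40, B = 33.
So s(n) = - 40 \cdot 5^{n} + 33 \cdot 6^{n}.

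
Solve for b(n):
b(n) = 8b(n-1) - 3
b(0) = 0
First-order linear non-homogeneous.
Homogeneous solution: b_h(n) = A·(8)^n.
Try constant particular solution b_p = K: K = 8K - 3 ⇒ K = \frac{3}{7}.
General: b(n) = A·(8)^n + \frac{3}{7}.
Apply b(0) = 0: A + \frac{3}{7} = 0 ⇒ A = - \frac{3}{7}.
So b(n) = \frac{3}{7} - \frac{3 \cdot 8^{n}}{7}.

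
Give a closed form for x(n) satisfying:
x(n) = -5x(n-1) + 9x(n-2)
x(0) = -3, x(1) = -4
Characteristic equation: x² + 5x - 9 = 0.
Discriminant Δ = (-5)² + 4·(9) = 61.
Roots r₁,₂ = (-5 ± √61)/2, so r₁ = - \frac{5}{2} + \frac{\sqrt{61}}{2}, r₂ = - \frac{\sqrt{61}}{2} - \frac{5}{2}.
General solution: x(n) = A·r₁^n + B·r₂^n.
From the initial conditions, A + B = -3 and r₁A + r₂B = -4.
Since r₁ - r₂ = √61: A = (-4 - (-3)r₂)/√61 = - \frac{3}{2} - \frac{23 \sqrt{61}}{122}, and B = -3 - A = - \frac{3}{2} + \frac{23 \sqrt{61}}{122}.
So x(n) = \left(- \frac{3}{2} - \frac{23 \sqrt{61}}{122}\right)\left(- \frac{5}{2} + \frac{\sqrt{61}}{2}\right)^n + \left(- \frac{3}{2} + \frac{23 \sqrt{61}}{122}\right)\left(- \frac{\sqrt{61}}{2} - \frac{5}{2}\right)^n.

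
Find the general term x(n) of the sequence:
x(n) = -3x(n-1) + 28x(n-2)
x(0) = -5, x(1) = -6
Characteristic equation: x² + 3x - 28 = 0, which factors as (x - (4))(x - (-7)) = 0.
Roots r₁ = 4, r₂ = -7 (distinct).
General solution: x(n) = A·(4)^n + B·(-7)^n.
From x(0) = -5: A + B = -5.
From x(1) = -6: 4A - 7B = -6.
Solving: A = - \frac{41}{11}, B = - \frac{14}{11}.
So x(n) = - \frac{14 \left(-7\right)^{n}}{11} - \frac{41 \cdot 4^{n}}{11}.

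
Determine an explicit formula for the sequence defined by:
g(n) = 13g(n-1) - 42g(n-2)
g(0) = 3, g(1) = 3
Characteristic equation: x² - 13x + 42 = 0, which factors as (x - (6))(x - (7)) = 0.
Roots r₁ = 6, r₂ = 7 (distinct).
General solution: g(n) = A·(6)^n + B·(7)^n.
From g(0) = 3: A + B = 3.
From g(1) = 3: 6A + 7B = 3.
Solving: A = 18, B = -15.
So g(n) = 18 \cdot 6^{n} - 15 \cdot 7^{n}.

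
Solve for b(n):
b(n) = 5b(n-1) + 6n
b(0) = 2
First-order linear with linear forcing.
Homogeneous solution: b_h(n) = A·(5)^n.
Try particular b_p(n) = pn + q. Substituting:
  pn + q = 5(p(n-1) + q) + 6n.
Matching the n-coefficient: p = 5p + 6 ⇒ p = - \frac{3}{2}.
Matching constants: q = -5p + 5q ⇒ q = - \frac{15}{8}.
General: b(n) = A·(5)^n - \frac{3 n}{2} - \frac{15}{8}.
Apply b(0) = 2: A - \frac{15}{8} = 2 ⇒ A = \frac{31}{8}.
So b(n) = \frac{31 \cdot 5^{n}}{8} - \frac{3 n}{2} - \frac{15}{8}.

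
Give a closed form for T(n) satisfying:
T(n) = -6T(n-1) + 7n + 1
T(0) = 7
First-order linear with linear forcing.
Homogeneous solution: T_h(n) = A·(-6)^n.
Try particular T_p(n) = pn + q. Substituting:
  pn + q = -6(p(n-1) + q) + 7n + 1.
Matching the n-coefficient: p = -6p + 7 ⇒ p = 1.
Matching constants: q = 6p - 6q + 1 ⇒ q = 1.
General: T(n) = A·(-6)^n + n + 1.
Apply T(0) = 7: A + 1 = 7 ⇒ A = 6.
So T(n) = 6 \left(-6\right)^{n} + n + 1.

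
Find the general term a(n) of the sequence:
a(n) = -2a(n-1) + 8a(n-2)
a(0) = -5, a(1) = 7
Characteristic equation: x² + 2x - 8 = 0, which factors as (x - (2))(x - (-4)) = 0.
Roots r₁ = 2, r₂ = -4 (distinct).
General solution: a(n) = A·(2)^n + B·(-4)^n.
From a(0) = -5: A + B = -5.
From a(1) = 7: 2A - 4B = 7.
Solving: A = - \frac{13}{6}, B = - \frac{17}{6}.
So a(n) = - \frac{17 \left(-4\right)^{n}}{6} - \frac{13 \cdot 2^{n}}{6}.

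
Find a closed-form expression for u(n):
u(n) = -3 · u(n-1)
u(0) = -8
Pure geometric recurrence with ratio -3.
By induction u(n) = u(0) · (-3)^n = - 8 \left(-3\right)^{n}.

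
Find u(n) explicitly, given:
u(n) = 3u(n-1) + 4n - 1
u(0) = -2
First-order linear with linear forcing.
Homogeneous solution: u_h(n) = A·(3)^n.
Try particular u_p(n) = pn + q. Substituting:
  pn + q = 3(p(n-1) + q) + 4n - 1.
Matching the n-coefficient: p = 3p + 4 ⇒ p = -2.
Matching constants: q = -3p + 3q - 1 ⇒ q = - \frac{5}{2}.
General: u(n) = A·(3)^n - 2 n - \frac{5}{2}.
Apply u(0) = -2: A - \frac{5}{2} = -2 ⇒ A = \frac{1}{2}.
So u(n) = \frac{3^{n}}{2} - 2 n - \frac{5}{2}.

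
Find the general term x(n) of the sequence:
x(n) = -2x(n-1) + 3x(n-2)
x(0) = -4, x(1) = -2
Characteristic equation: x² + 2x - 3 = 0, which factors as (x - (-3))(x - (1)) = 0.
Roots r₁ = -3, r₂ = 1 (distinct).
General solution: x(n) = A·(-3)^n + B·(1)^n.
From x(0) = -4: A + B = -4.
From x(1) = -2: -3A + B = -2.
Solving: A = - \frac{1}{2}, B = - \frac{7}{2}.
So x(n) = - \frac{\left(-3\right)^{n}}{2} - \frac{7}{2}.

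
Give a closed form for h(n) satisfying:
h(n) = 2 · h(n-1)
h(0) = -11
Pure geometric recurrence with ratio 2.
By induction h(n) = h(0) · (2)^n = - 11 \cdot 2^{n}.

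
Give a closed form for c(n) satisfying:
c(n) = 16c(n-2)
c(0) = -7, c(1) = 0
Characteristic equation: x² - 16 = 0, which factors as (x - (4))(x - (-4)) = 0.
Roots r₁ = 4, r₂ = -4 (distinct).
General solution: c(n) = A·(4)^n + B·(-4)^n.
From c(0) = -7: A + B = -7.
From c(1) = 0: 4A - 4B = 0.
Solving: A = - \frac{7}{2}, B = - \frac{7}{2}.
So c(n) = - \frac{7 \left(-4\right)^{n}}{2} - \frac{7 \cdot 4^{n}}{2}.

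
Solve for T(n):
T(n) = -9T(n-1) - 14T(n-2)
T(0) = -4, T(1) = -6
Characteristic equation: x² + 9x + 14 = 0, which factors as (x - (-2))(x - (-7)) = 0.
Roots r₁ = -2, r₂ = -7 (distinct).
General solution: T(n) = A·(-2)^n + B·(-7)^n.
From T(0) = -4: A + B = -4.
From T(1) = -6: -2A - 7B = -6.
Solving: A = - \frac{34}{5}, B = \frac{14}{5}.
So T(n) = - \frac{34 \left(-2\right)^{n}}{5} + \frac{14 \left(-7\right)^{n}}{5}.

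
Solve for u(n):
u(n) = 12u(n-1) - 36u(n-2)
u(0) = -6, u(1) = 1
Characteristic equation: x² - 12x + 36 = 0, which is (x - (6))².
Repeated root r = 6.
General solution: u(n) = (A + Bn)·(6)^n.
From u(0) = -6: A = -6.
From u(1) = 1: (A + B)·(6) = 1 ⇒ B = \frac{37}{6}.
So u(n) = \left(\frac{37 n}{6} - 6\right) \cdot (6)^n.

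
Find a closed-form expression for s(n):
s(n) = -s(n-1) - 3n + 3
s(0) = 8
First-order linear with linear forcing.
Homogeneous solution: s_h(n) = A·(-1)^n.
Try particular s_p(n) = pn + q. Substituting:
  pn + q = -(p(n-1) + q) - 3n + 3.
Matching the n-coefficient: p = -p - 3 ⇒ p = - \frac{3}{2}.
Matching constants: q = p - q + 3 ⇒ q = \frac{3}{4}.
General: s(n) = A·(-1)^n - \frac{3 n}{2} + \frac{3}{4}.
Apply s(0) = 8: A + \frac{3}{4} = 8 ⇒ A = \frac{29}{4}.
So s(n) = \frac{29 \left(-1\right)^{n}}{4} - \frac{3 n}{2} + \frac{3}{4}.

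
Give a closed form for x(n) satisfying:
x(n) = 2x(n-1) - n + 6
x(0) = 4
First-order linear with linear forcing.
Homogeneous solution: x_h(n) = A·(2)^n.
Try particular x_p(n) = pn + q. Substituting:
  pn + q = 2(p(n-1) + q) - n + 6.
Matching the n-coefficient: p = 2p - 1 ⇒ p = 1.
Matching constants: q = -2p + 2q + 6 ⇒ q = -4.
General: x(n) = A·(2)^n + n - 4.
Apply x(0) = 4: A - 4 = 4 ⇒ A = 8.
So x(n) = 8 \cdot 2^{n} + n - 4.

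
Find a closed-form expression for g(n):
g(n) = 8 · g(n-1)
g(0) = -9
Pure geometric recurrence with ratio 8.
By induction g(n) = g(0) · (8)^n = - 9 \cdot 8^{n}.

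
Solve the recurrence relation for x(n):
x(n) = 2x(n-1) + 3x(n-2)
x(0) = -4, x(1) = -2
Characteristic equation: x² - 2x - 3 = 0, which factors as (x - (3))(x - (-1)) = 0.
Roots r₁ = 3, r₂ = -1 (distinct).
General solution: x(n) = A·(3)^n + B·(-1)^n.
From x(0) = -4: A + B = -4.
From x(1) = -2: 3A - B = -2.
Solving: A = - \frac{3}{2}, B = - \frac{5}{2}.
So x(n) = - \frac{5 \left(-1\right)^{n}}{2} - \frac{3 \cdot 3^{n}}{2}.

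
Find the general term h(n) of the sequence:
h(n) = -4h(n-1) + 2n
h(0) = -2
First-order linear with linear forcing.
Homogeneous solution: h_h(n) = A·(-4)^n.
Try particular h_p(n) = pn + q. Substituting:
  pn + q = -4(p(n-1) + q) + 2n.
Matching the n-coefficient: p = -4p + 2 ⇒ p = \frac{2}{5}.
Matching constants: q = 4p - 4q ⇒ q = \frac{8}{25}.
General: h(n) = A·(-4)^n + \frac{2 n}{5} + \frac{8}{25}.
Apply h(0) = -2: A + \frac{8}{25} = -2 ⇒ A = - \frac{58}{25}.
So h(n) = - \frac{58 \left(-4\right)^{n}}{25} + \frac{2 n}{5} + \frac{8}{25}.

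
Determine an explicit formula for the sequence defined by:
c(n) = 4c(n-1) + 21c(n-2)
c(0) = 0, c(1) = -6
Characteristic equation: x² - 4x - 21 = 0, which factors as (x - (-3))(x - (7)) = 0.
Roots r₁ = -3, r₂ = 7 (distinct).
General solution: c(n) = A·(-3)^n + B·(7)^n.
From c(0) = 0: A + B = 0.
From c(1) = -6: -3A + 7B = -6.
Solving: A = \frac{3}{5}, B = - \frac{3}{5}.
So c(n) = \frac{3 \left(-3\right)^{n}}{5} - \frac{3 \cdot 7^{n}}{5}.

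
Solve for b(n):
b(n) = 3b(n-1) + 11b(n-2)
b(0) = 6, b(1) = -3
Characteristic equation: x² - 3x - 11 = 0.
Discriminant Δ = (3)² + 4·(11) = 53.
Roots r₁,₂ = (3 ± √53)/2, so r₁ = \frac{3}{2} + \frac{\sqrt{53}}{2}, r₂ = \frac{3}{2} - \frac{\sqrt{53}}{2}.
General solution: b(n) = A·r₁^n + B·r₂^n.
From the initial conditions, A + B = 6 and r₁A + r₂B = -3.
Since r₁ - r₂ = √53: A = (-3 - (6)r₂)/√53 = 3 - \frac{12 \sqrt{53}}{53}, and B = 6 - A = \frac{12 \sqrt{53}}{53} + 3.
So b(n) = \left(3 - \frac{12 \sqrt{53}}{53}\right)\left(\frac{3}{2} + \frac{\sqrt{53}}{2}\right)^n + \left(\frac{12 \sqrt{53}}{53} + 3\right)\left(\frac{3}{2} - \frac{\sqrt{53}}{2}\right)^n.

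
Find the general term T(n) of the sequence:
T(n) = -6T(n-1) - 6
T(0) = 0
First-order linear non-homogeneous.
Homogeneous solution: T_h(n) = A·(-6)^n.
Try constant particular solution T_p = K: K = -6K - 6 ⇒ K = - \frac{6}{7}.
General: T(n) = A·(-6)^n - \frac{6}{7}.
Apply T(0) = 0: A - \frac{6}{7} = 0 ⇒ A = \frac{6}{7}.
So T(n) = \frac{6 \left(-6\right)^{n}}{7} - \frac{6}{7}.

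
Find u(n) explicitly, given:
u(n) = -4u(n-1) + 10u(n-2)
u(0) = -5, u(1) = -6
Characteristic equation: x² + 4x - 10 = 0.
Discriminant Δ = (-4)² + 4·(10) = 56.
Roots r₁,₂ = (-4 ± √56)/2, so r₁ = -2 + \sqrt{14}, r₂ = - \sqrt{14} - 2.
General solution: u(n) = A·r₁^n + B·r₂^n.
From the initial conditions, A + B = -5 and r₁A + r₂B = -6.
Since r₁ - r₂ = √56: A = (-6 - (-5)r₂)/√56 = - \frac{5}{2} - \frac{4 \sqrt{14}}{7}, and B = -5 - A = - \frac{5}{2} + \frac{4 \sqrt{14}}{7}.
So u(n) = \left(- \frac{5}{2} - \frac{4 \sqrt{14}}{7}\right)\left(-2 + \sqrt{14}\right)^n + \left(- \frac{5}{2} + \frac{4 \sqrt{14}}{7}\right)\left(- \sqrt{14} - 2\right)^n.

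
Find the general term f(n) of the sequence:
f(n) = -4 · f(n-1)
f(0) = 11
Pure geometric recurrence with ratio -4.
By induction f(n) = f(0) · (-4)^n = 11 \left(-4\right)^{n}.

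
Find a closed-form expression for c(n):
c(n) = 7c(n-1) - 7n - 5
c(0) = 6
First-order linear with linear forcing.
Homogeneous solution: c_h(n) = A·(7)^n.
Try particular c_p(n) = pn + q. Substituting:
  pn + q = 7(p(n-1) + q) - 7n - 5.
Matching the n-coefficient: p = 7p - 7 ⇒ p = \frac{7}{6}.
Matching constants: q = -7p + 7q - 5 ⇒ q = \frac{79}{36}.
General: c(n) = A·(7)^n + \frac{7 n}{6} + \frac{79}{36}.
Apply c(0) = 6: A + \frac{79}{36} = 6 ⇒ A = \frac{137}{36}.
So c(n) = \frac{137 \cdot 7^{n}}{36} + \frac{7 n}{6} + \frac{79}{36}.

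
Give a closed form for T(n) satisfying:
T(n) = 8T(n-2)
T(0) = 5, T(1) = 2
Characteristic equation: x² - 8 = 0.
Discriminant Δ = (0)² + 4·(8) = 32.
Roots r₁,₂ = (0 ± √32)/2, so r₁ = 2 \sqrt{2}, r₂ = - 2 \sqrt{2}.
General solution: T(n) = A·r₁^n + B·r₂^n.
From the initial conditions, A + B = 5 and r₁A + r₂B = 2.
Since r₁ - r₂ = √32: A = (2 - (5)r₂)/√32 = \frac{\sqrt{2}}{4} + \frac{5}{2}, and B = 5 - A = \frac{5}{2} - \frac{\sqrt{2}}{4}.
So T(n) = \left(\frac{\sqrt{2}}{4} + \frac{5}{2}\right)\left(2 \sqrt{2}\right)^n + \left(\frac{5}{2} - \frac{\sqrt{2}}{4}\right)\left(- 2 \sqrt{2}\right)^n.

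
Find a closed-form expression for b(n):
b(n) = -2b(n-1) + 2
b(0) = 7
First-order linear non-homogeneous.
Homogeneous solution: b_h(n) = A·(-2)^n.
Try constant particular solution b_p = K: K = -2K + 2 ⇒ K = \frac{2}{3}.
General: b(n) = A·(-2)^n + \frac{2}{3}.
Apply b(0) = 7: A + \frac{2}{3} = 7 ⇒ A = \frac{19}{3}.
So b(n) = \frac{19 \left(-2\right)^{n}}{3} + \frac{2}{3}.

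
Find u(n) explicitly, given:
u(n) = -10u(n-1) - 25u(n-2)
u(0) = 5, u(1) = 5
Characteristic equation: x² + 10x + 25 = 0, which is (x - (-5))².
Repeated root r = -5.
General solution: u(n) = (A + Bn)·(-5)^n.
From u(0) = 5: A = 5.
From u(1) = 5: (A + B)·(-5) = 5 ⇒ B = -6.
So u(n) = \left(5 - 6 n\right) \cdot (-5)^n.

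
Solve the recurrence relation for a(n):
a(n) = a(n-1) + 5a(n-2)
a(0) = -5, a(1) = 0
Characteristic equation: x² - x - 5 = 0.
Discriminant Δ = (1)² + 4·(5) = 21.
Roots r₁,₂ = (1 ± √21)/2, so r₁ = \frac{1}{2} + \frac{\sqrt{21}}{2}, r₂ = \frac{1}{2} - \frac{\sqrt{21}}{2}.
General solution: a(n) = A·r₁^n + B·r₂^n.
From the initial conditions, A + B = -5 and r₁A + r₂B = 0.
Since r₁ - r₂ = √21: A = (0 - (-5)r₂)/√21 = - \frac{5}{2} + \frac{5 \sqrt{21}}{42}, and B = -5 - A = - \frac{5}{2} - \frac{5 \sqrt{21}}{42}.
So a(n) = \left(- \frac{5}{2} + \frac{5 \sqrt{21}}{42}\right)\left(\frac{1}{2} + \frac{\sqrt{21}}{2}\right)^n + \left(- \frac{5}{2} - \frac{5 \sqrt{21}}{42}\right)\left(\frac{1}{2} - \frac{\sqrt{21}}{2}\right)^n.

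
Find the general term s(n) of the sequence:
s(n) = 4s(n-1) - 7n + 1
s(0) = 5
First-order linear with linear forcing.
Homogeneous solution: s_h(n) = A·(4)^n.
Try particular s_p(n) = pn + q. Substituting:
  pn + q = 4(p(n-1) + q) - 7n + 1.
Matching the n-coefficient: p = 4p - 7 ⇒ p = \frac{7}{3}.
Matching constants: q = -4p + 4q + 1 ⇒ q = \frac{25}{9}.
General: s(n) = A·(4)^n + \frac{7 n}{3} + \frac{25}{9}.
Apply s(0) = 5: A + \frac{25}{9} = 5 ⇒ A = \frac{20}{9}.
So s(n) = \frac{20 \cdot 4^{n}}{9} + \frac{7 n}{3} + \frac{25}{9}.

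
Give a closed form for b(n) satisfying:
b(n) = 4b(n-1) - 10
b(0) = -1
First-order linear non-homogeneous.
Homogeneous solution: b_h(n) = A·(4)^n.
Try constant particular solution b_p = K: K = 4K - 10 ⇒ K = \frac{10}{3}.
General: b(n) = A·(4)^n + \frac{10}{3}.
Apply b(0) = -1: A + \frac{10}{3} = -1 ⇒ A = - \frac{13}{3}.
So b(n) = \frac{10}{3} - \frac{13 \cdot 4^{n}}{3}.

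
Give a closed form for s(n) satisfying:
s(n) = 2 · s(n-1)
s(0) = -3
Pure geometric recurrence with ratio 2.
By induction s(n) = s(0) · (2)^n = - 3 \cdot 2^{n}.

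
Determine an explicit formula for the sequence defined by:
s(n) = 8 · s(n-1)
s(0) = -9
Pure geometric recurrence with ratio 8.
By induction s(n) = s(0) · (8)^n = - 9 \cdot 8^{n}.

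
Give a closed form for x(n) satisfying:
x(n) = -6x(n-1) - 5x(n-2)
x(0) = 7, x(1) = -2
Characteristic equation: x² + 6x + 5 = 0, which factors as (x - (-5))(x - (-1)) = 0.
Roots r₁ = -5, r₂ = -1 (distinct).
General solution: x(n) = A·(-5)^n + B·(-1)^n.
From x(0) = 7: A + B = 7.
From x(1) = -2: -5A - B = -2.
Solving: A = - \frac{5}{4}, B = \frac{33}{4}.
So x(n) = \frac{33 \left(-1\right)^{n}}{4} - \frac{5 \left(-5\right)^{n}}{4}.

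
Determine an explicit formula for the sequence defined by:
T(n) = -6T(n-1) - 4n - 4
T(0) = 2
First-order linear with linear forcing.
Homogeneous solution: T_h(n) = A·(-6)^n.
Try particular T_p(n) = pn + q. Substituting:
  pn + q = -6(p(n-1) + q) - 4n - 4.
Matching the n-coefficient: p = -6p - 4 ⇒ p = - \frac{4}{7}.
Matching constants: q = 6p - 6q - 4 ⇒ q = - \frac{52}{49}.
General: T(n) = A·(-6)^n - \frac{4 n}{7} - \frac{52}{49}.
Apply T(0) = 2: A - \frac{52}{49} = 2 ⇒ A = \frac{150}{49}.
So T(n) = \frac{150 \left(-6\right)^{n}}{49} - \frac{4 n}{7} - \frac{52}{49}.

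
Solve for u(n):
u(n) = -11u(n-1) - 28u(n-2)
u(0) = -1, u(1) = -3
Characteristic equation: x² + 11x + 28 = 0, which factors as (x - (-4))(x - (-7)) = 0.
Roots r₁ = -4, r₂ = -7 (distinct).
General solution: u(n) = A·(-4)^n + B·(-7)^n.
From u(0) = -1: A + B = -1.
From u(1) = -3: -4A - 7B = -3.
Solving: A = - \frac{10}{3}, B = \frac{7}{3}.
So u(n) = - \frac{10 \left(-4\right)^{n}}{3} + \frac{7 \left(-7\right)^{n}}{3}.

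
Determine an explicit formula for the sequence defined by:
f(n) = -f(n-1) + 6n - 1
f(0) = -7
First-order linear with linear forcing.
Homogeneous solution: f_h(n) = A·(-1)^n.
Try particular f_p(n) = pn + q. Substituting:
  pn + q = -(p(n-1) + q) + 6n - 1.
Matching the n-coefficient: p = -p + 6 ⇒ p = 3.
Matching constants: q = p - q - 1 ⇒ q = 1.
General: f(n) = A·(-1)^n + 3 n + 1.
Apply f(0) = -7: A + 1 = -7 ⇒ A = -8.
So f(n) = - 8 \left(-1\right)^{n} + 3 n + 1.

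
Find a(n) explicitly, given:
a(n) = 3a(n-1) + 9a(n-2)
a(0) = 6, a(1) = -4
Characteristic equation: x² - 3x - 9 = 0.
Discriminant Δ = (3)² + 4·(9) = 45.
Roots r₁,₂ = (3 ± √45)/2, so r₁ = \frac{3}{2} + \frac{3 \sqrt{5}}{2}, r₂ = \frac{3}{2} - \frac{3 \sqrt{5}}{2}.
General solution: a(n) = A·r₁^n + B·r₂^n.
From the initial conditions, A + B = 6 and r₁A + r₂B = -4.
Since r₁ - r₂ = √45: A = (-4 - (6)r₂)/√45 = 3 - \frac{13 \sqrt{5}}{15}, and B = 6 - A = \frac{13 \sqrt{5}}{15} + 3.
So a(n) = \left(3 - \frac{13 \sqrt{5}}{15}\right)\left(\frac{3}{2} + \frac{3 \sqrt{5}}{2}\right)^n + \left(\frac{13 \sqrt{5}}{15} + 3\right)\left(\frac{3}{2} - \frac{3 \sqrt{5}}{2}\right)^n.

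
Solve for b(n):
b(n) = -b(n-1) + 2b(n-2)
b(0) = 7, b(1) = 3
Characteristic equation: x² + x - 2 = 0, which factors as (x - (-2))(x - (1)) = 0.
Roots r₁ = -2, r₂ = 1 (distinct).
General solution: b(n) = A·(-2)^n + B·(1)^n.
From b(0) = 7: A + B = 7.
From b(1) = 3: -2A + B = 3.
Solving: A = \frac{4}{3}, B = \frac{17}{3}.
So b(n) = \frac{4 \left(-2\right)^{n}}{3} + \frac{17}{3}.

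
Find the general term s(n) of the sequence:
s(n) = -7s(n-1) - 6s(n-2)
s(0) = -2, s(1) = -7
Characteristic equation: x² + 7x + 6 = 0, which factors as (x - (-1))(x - (-6)) = 0.
Roots r₁ = -1, r₂ = -6 (distinct).
General solution: s(n) = A·(-1)^n + B·(-6)^n.
From s(0) = -2: A + B = -2.
From s(1) = -7: -A - 6B = -7.
Solving: A = - \frac{19}{5}, B = \frac{9}{5}.
So s(n) = - \frac{19 \left(-1\right)^{n}}{5} + \frac{9 \left(-6\right)^{n}}{5}.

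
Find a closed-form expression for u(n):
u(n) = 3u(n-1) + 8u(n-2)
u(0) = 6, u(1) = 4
Characteristic equation: x² - 3x - 8 = 0.
Discriminant Δ = (3)² + 4·(8) = 41.
Roots r₁,₂ = (3 ± √41)/2, so r₁ = \frac{3}{2} + \frac{\sqrt{41}}{2}, r₂ = \frac{3}{2} - \frac{\sqrt{41}}{2}.
General solution: u(n) = A·r₁^n + B·r₂^n.
From the initial conditions, A + B = 6 and r₁A + r₂B = 4.
Since r₁ - r₂ = √41: A = (4 - (6)r₂)/√41 = 3 - \frac{5 \sqrt{41}}{41}, and B = 6 - A = \frac{5 \sqrt{41}}{41} + 3.
So u(n) = \left(3 - \frac{5 \sqrt{41}}{41}\right)\left(\frac{3}{2} + \frac{\sqrt{41}}{2}\right)^n + \left(\frac{5 \sqrt{41}}{41} + 3\right)\left(\frac{3}{2} - \frac{\sqrt{41}}{2}\right)^n.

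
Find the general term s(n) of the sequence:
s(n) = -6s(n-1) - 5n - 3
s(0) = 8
First-order linear with linear forcing.
Homogeneous solution: s_h(n) = A·(-6)^n.
Try particular s_p(n) = pn + q. Substituting:
  pn + q = -6(p(n-1) + q) - 5n - 3.
Matching the n-coefficient: p = -6p - 5 ⇒ p = - \frac{5}{7}.
Matching constants: q = 6p - 6q - 3 ⇒ q = - \frac{51}{49}.
General: s(n) = A·(-6)^n - \frac{5 n}{7} - \frac{51}{49}.
Apply s(0) = 8: A - \frac{51}{49} = 8 ⇒ A = \frac{443}{49}.
So s(n) = \frac{443 \left(-6\right)^{n}}{49} - \frac{5 n}{7} - \frac{51}{49}.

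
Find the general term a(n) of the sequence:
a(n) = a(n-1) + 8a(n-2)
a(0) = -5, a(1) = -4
Characteristic equation: x² - x - 8 = 0.
Discriminant Δ = (1)² + 4·(8) = 33.
Roots r₁,₂ = (1 ± √33)/2, so r₁ = \frac{1}{2} + \frac{\sqrt{33}}{2}, r₂ = \frac{1}{2} - \frac{\sqrt{33}}{2}.
General solution: a(n) = A·r₁^n + B·r₂^n.
From the initial conditions, A + B = -5 and r₁A + r₂B = -4.
Since r₁ - r₂ = √33: A = (-4 - (-5)r₂)/√33 = - \frac{5}{2} - \frac{\sqrt{33}}{22}, and B = -5 - A = - \frac{5}{2} + \frac{\sqrt{33}}{22}.
So a(n) = \left(- \frac{5}{2} - \frac{\sqrt{33}}{22}\right)\left(\frac{1}{2} + \frac{\sqrt{33}}{2}\right)^n + \left(- \frac{5}{2} + \frac{\sqrt{33}}{22}\right)\left(\frac{1}{2} - \frac{\sqrt{33}}{2}\right)^n.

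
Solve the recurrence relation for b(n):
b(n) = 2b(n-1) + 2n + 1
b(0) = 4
First-order linear with linear forcing.
Homogeneous solution: b_h(n) = A·(2)^n.
Try particular b_p(n) = pn + q. Substituting:
  pn + q = 2(p(n-1) + q) + 2n + 1.
Matching the n-coefficient: p = 2p + 2 ⇒ p = -2.
Matching constants: q = -2p + 2q + 1 ⇒ q = -5.
General: b(n) = A·(2)^n - 2 n - 5.
Apply b(0) = 4: A - 5 = 4 ⇒ A = 9.
So b(n) = 9 \cdot 2^{n} - 2 n - 5.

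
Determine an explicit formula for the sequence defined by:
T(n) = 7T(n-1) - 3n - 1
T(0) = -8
First-order linear with linear forcing.
Homogeneous solution: T_h(n) = A·(7)^n.
Try particular T_p(n) = pn + q. Substituting:
  pn + q = 7(p(n-1) + q) - 3n - 1.
Matching the n-coefficient: p = 7p - 3 ⇒ p = \frac{1}{2}.
Matching constants: q = -7p + 7q - 1 ⇒ q = \frac{3}{4}.
General: T(n) = A·(7)^n + \frac{n}{2} + \frac{3}{4}.
Apply T(0) = -8: A + \frac{3}{4} = -8 ⇒ A = - \frac{35}{4}.
So T(n) = - \frac{35 \cdot 7^{n}}{4} + \frac{n}{2} + \frac{3}{4}.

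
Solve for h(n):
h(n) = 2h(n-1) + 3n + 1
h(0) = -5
First-order linear with linear forcing.
Homogeneous solution: h_h(n) = A·(2)^n.
Try particular h_p(n) = pn + q. Substituting:
  pn + q = 2(p(n-1) + q) + 3n + 1.
Matching the n-coefficient: p = 2p + 3 ⇒ p = -3.
Matching constants: q = -2p + 2q + 1 ⇒ q = -7.
General: h(n) = A·(2)^n - 3 n - 7.
Apply h(0) = -5: A - 7 = -5 ⇒ A = 2.
So h(n) = 2 \cdot 2^{n} - 3 n - 7.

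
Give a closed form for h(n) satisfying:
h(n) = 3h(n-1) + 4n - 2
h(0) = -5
First-order linear with linear forcing.
Homogeneous solution: h_h(n) = A·(3)^n.
Try particular h_p(n) = pn + q. Substituting:
  pn + q = 3(p(n-1) + q) + 4n - 2.
Matching the n-coefficient: p = 3p + 4 ⇒ p = -2.
Matching constants: q = -3p + 3q - 2 ⇒ q = -2.
General: h(n) = A·(3)^n - 2 n - 2.
Apply h(0) = -5: A - 2 = -5 ⇒ A = -3.
So h(n) = - 3 \cdot 3^{n} - 2 n - 2.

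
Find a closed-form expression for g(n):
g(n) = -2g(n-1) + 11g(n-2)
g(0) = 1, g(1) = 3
Characteristic equation: x² + 2x - 11 = 0.
Discriminant Δ = (-2)² + 4·(11) = 48.
Roots r₁,₂ = (-2 ± √48)/2, so r₁ = -1 + 2 \sqrt{3}, r₂ = - 2 \sqrt{3} - 1.
General solution: g(n) = A·r₁^n + B·r₂^n.
From the initial conditions, A + B = 1 and r₁A + r₂B = 3.
Since r₁ - r₂ = √48: A = (3 - (1)r₂)/√48 = \frac{1}{2} + \frac{\sqrt{3}}{3}, and B = 1 - A = \frac{1}{2} - \frac{\sqrt{3}}{3}.
So g(n) = \left(\frac{1}{2} + \frac{\sqrt{3}}{3}\right)\left(-1 + 2 \sqrt{3}\right)^n + \left(\frac{1}{2} - \frac{\sqrt{3}}{3}\right)\left(- 2 \sqrt{3} - 1\right)^n.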